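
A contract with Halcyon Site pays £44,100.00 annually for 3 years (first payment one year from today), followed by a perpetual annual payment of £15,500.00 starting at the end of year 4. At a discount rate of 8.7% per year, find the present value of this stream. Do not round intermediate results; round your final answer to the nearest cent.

PV of 3-year annuity: £44,100.00 × [1 − (1+0.087)^−3] / 0.087 = 112229.65158
Perpetuity value at year 3: £15,500.00 / 0.087 = 178160.91954
PV of perpetuity: 178160.91954 / (1+0.087)^3 = 138715.12363
Total PV = 112229.65158 + 138715.12363 = 250944.77521

£250944.78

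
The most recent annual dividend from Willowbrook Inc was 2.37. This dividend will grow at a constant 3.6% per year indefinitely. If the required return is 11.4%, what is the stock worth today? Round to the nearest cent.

31.48

D₁ = D₀ × (1 + g) = 2.37 × 1.036 = 2.4553
Growing perpetuity: P = D₁ / (r − g) = 2.4553 / (0.114 − 0.036) = 31.48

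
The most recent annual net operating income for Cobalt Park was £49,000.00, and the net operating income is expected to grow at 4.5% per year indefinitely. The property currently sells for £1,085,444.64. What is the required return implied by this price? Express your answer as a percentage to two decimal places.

9.22%

D₁ = £49,000.00 × 1.045 = £51,205.0000
P = D₁/(r − g) ⇒ r = D₁/P + g = £51,205.0000/£1,085,444.64 + 0.045 = 0.047174 + 0.045 = 0.092174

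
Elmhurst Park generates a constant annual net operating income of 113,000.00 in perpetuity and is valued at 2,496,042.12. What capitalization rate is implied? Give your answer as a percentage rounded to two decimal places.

4.53%

P = C/r ⇒ r = C/P = 113,000.00/2,496,042.12 = 0.045272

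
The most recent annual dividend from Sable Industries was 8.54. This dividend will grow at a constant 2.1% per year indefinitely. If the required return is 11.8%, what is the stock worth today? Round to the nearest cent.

89.89

D₁ = D₀ × (1 + g) = 8.54 × 1.021 = 8.7193
Growing perpetuity: P = D₁ / (r − g) = 8.7193 / (0.118 − 0.021) = 89.89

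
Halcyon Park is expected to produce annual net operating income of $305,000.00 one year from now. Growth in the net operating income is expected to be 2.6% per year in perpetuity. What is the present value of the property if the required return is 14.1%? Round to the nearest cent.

$2652173.91

Growing perpetuity: P = D₁ / (r − g) = $305,000.0000 / (0.141 − 0.026) = $2,652,173.91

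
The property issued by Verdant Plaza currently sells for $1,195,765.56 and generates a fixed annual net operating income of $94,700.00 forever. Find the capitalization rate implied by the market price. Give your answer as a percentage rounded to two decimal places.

P = C/r ⇒ r = C/P = $94,700.00/$1,195,765.56 = 0.079196

7.92%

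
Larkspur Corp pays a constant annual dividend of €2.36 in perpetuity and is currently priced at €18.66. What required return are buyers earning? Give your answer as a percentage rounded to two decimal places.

12.65%

P = C/r ⇒ r = C/P = €2.36/€18.66 = 0.126474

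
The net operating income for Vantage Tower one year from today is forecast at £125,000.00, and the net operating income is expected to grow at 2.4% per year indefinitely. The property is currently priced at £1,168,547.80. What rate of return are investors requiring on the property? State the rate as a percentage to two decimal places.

13.10%

P = D₁/(r − g) ⇒ r = D₁/P + g = £125,000.0000/£1,168,547.80 + 0.024 = 0.106970 + 0.024 = 0.130970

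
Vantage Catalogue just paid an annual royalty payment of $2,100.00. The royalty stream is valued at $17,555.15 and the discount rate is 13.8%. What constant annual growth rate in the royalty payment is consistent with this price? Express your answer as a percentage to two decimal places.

1.64%

P = D₀(1+g)/(r−g) ⇒ P(r−g) = D₀(1+g) ⇒ g(P+D₀) = P·r − D₀
g = (P·r − D₀)/(P + D₀) = ($17,555.15×0.138 − $2,100.00) / ($17,555.15 + $2,100.00) = 0.016414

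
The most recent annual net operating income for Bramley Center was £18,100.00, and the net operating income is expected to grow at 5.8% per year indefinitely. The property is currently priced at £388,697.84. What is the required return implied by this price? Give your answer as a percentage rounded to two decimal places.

10.73%

D₁ = £18,100.00 × 1.058 = £19,149.8000
P = D₁/(r − g) ⇒ r = D₁/P + g = £19,149.8000/£388,697.84 + 0.058 = 0.049267 + 0.058 = 0.107267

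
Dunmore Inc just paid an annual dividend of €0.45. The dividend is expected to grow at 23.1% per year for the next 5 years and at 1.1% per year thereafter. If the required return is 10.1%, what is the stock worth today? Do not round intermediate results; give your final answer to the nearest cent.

D_1 = 0.55395
D_2 = 0.68191
D_3 = 0.83943
D_4 = 1.03334
D_5 = 1.27205
Terminal value at year 5: TV = D_5×(1+g_2)/(r−g_2) = 1.28604/0.09 = 14.28932
P_0 = D_1/(1+r)^1 + D_2/(1+r)^2 + D_3/(1+r)^3 + D_4/(1+r)^4 + D_5/(1+r)^5 + TV/(1+r)^5
    = 0.50313 + 0.56254 + 0.62896 + 0.70323 + 0.78626 + 8.83232 = 12.01644

€12.02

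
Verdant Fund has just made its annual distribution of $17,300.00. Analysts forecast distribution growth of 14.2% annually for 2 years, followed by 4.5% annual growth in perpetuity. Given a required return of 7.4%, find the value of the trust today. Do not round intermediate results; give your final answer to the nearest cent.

D_1 = 19756.60000
D_2 = 22562.03720
Terminal value at year 2: TV = D_2×(1+g_2)/(r−g_2) = 23577.32887/0.029 = 813011.34048
P_0 = D_1/(1+r)^1 + D_2/(1+r)^2 + TV/(1+r)^2
    = 18395.34451 + 19560.04043 + 704835.93979 = 742791.32473

$742791.32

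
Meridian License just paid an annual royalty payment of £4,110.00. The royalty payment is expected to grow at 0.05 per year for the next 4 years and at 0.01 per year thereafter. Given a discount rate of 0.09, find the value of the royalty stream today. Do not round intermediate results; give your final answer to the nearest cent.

£59667.24

D_1 = 4315.50000
D_2 = 4531.27500
D_3 = 4757.83875
D_4 = 4995.73069
Terminal value at year 4: TV = D_4×(1+g_2)/(r−g_2) = 5045.68799/0.08 = 63071.09993
P_0 = D_1/(1+r)^1 + D_2/(1+r)^2 + D_3/(1+r)^3 + D_4/(1+r)^4 + TV/(1+r)^4
    = 3959.17431 + 3813.88351 + 3673.92448 + 3539.10157 + 44681.15728 = 59667.24115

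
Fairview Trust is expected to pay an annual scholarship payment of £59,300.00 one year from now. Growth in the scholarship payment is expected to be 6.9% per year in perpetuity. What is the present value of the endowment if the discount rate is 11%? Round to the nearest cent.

Growing perpetuity: P = D₁ / (r − g) = £59,300.0000 / (0.11 − 0.069) = £1,446,341.46

£1446341.46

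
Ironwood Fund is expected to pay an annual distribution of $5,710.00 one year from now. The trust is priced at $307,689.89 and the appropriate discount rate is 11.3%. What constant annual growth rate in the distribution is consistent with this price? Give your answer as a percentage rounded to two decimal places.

P = D₁/(r−g) ⇒ g = r − D₁/P = 0.113 − $5,710.00/$307,689.89 = 0.094442

9.44%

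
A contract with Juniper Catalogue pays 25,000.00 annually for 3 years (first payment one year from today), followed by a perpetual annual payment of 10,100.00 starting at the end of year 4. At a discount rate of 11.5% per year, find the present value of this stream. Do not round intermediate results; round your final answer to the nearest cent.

PV of 3-year annuity: 25,000.00 × [1 − (1+0.115)^−3] / 0.115 = 60565.48466
Perpetuity value at year 3: 10,100.00 / 0.115 = 87826.08696
PV of perpetuity: 87826.08696 / (1+0.115)^3 = 63357.63115
Total PV = 60565.48466 + 63357.63115 = 123923.11581

123923.12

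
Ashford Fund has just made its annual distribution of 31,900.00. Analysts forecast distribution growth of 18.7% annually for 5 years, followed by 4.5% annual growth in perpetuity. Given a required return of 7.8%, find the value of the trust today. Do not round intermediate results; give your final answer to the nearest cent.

1850052.51

D_1 = 37865.30000
D_2 = 44946.11110
D_3 = 53351.03388
D_4 = 63327.67721
D_5 = 75169.95285
Terminal value at year 5: TV = D_5×(1+g_2)/(r−g_2) = 78552.60073/0.033 = 2380381.84021
P_0 = D_1/(1+r)^1 + D_2/(1+r)^2 + D_3/(1+r)^3 + D_4/(1+r)^4 + D_5/(1+r)^5 + TV/(1+r)^5
    = 35125.51020 + 38677.16198 + 42587.93253 + 46894.13350 + 51635.74811 + 1635132.02356 = 1850052.50989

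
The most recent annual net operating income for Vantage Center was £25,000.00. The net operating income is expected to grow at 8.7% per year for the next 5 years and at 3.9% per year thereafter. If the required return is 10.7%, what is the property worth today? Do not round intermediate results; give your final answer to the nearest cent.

£467089.40

D_1 = 27175.00000
D_2 = 29539.22500
D_3 = 32109.13758
D_4 = 34902.63254
D_5 = 37939.16158
Terminal value at year 5: TV = D_5×(1+g_2)/(r−g_2) = 39418.78888/0.068 = 579688.07172
P_0 = D_1/(1+r)^1 + D_2/(1+r)^2 + D_3/(1+r)^3 + D_4/(1+r)^4 + D_5/(1+r)^5 + TV/(1+r)^5
    = 24548.32882 + 24104.81791 + 23669.31984 + 23241.68985 + 22821.78579 + 348703.46232 = 467089.40453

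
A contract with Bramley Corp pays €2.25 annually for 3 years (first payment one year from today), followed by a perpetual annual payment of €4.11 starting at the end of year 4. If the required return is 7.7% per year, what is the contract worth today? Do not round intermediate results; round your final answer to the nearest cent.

€48.56

PV of 3-year annuity: €2.25 × [1 − (1+0.077)^−3] / 0.077 = 5.83000
Perpetuity value at year 3: €4.11 / 0.077 = 53.37662
PV of perpetuity: 53.37662 / (1+0.077)^3 = 42.72716
Total PV = 5.83000 + 42.72716 = 48.55716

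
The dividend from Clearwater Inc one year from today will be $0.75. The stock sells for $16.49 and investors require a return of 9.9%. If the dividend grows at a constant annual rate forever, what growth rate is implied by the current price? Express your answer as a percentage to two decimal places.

P = D₁/(r−g) ⇒ g = r − D₁/P = 0.099 − $0.75/$16.49 = 0.053518

5.35%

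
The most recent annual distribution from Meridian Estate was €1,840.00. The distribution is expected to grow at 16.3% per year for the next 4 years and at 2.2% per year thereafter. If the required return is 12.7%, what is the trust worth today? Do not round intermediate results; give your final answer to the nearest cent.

€28276.49

D_1 = 2139.92000
D_2 = 2488.72696
D_3 = 2894.38945
D_4 = 3366.17494
Terminal value at year 4: TV = D_4×(1+g_2)/(r−g_2) = 3440.23078/0.105 = 32764.10271
P_0 = D_1/(1+r)^1 + D_2/(1+r)^2 + D_3/(1+r)^3 + D_4/(1+r)^4 + TV/(1+r)^4
    = 1898.77551 + 1959.42850 + 2022.01894 + 2086.60872 + 20309.65820 = 28276.48986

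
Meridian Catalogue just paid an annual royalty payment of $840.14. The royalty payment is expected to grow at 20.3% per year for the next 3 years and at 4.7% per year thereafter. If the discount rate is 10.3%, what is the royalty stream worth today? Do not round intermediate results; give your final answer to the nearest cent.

$23384.58

D_1 = 1010.68842
D_2 = 1215.85817
D_3 = 1462.67738
Terminal value at year 3: TV = D_3×(1+g_2)/(r−g_2) = 1531.42321/0.056 = 27346.84311
P_0 = D_1/(1+r)^1 + D_2/(1+r)^2 + D_3/(1+r)^3 + TV/(1+r)^3
    = 916.30863 + 999.38285 + 1089.98873 + 20378.89641 = 23384.57662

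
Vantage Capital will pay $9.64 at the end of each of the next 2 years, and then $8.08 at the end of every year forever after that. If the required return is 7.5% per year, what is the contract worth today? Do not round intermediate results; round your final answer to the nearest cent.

$110.53

PV of 2-year annuity: $9.64 × [1 − (1+0.075)^−2] / 0.075 = 17.30925
Perpetuity value at year 2: $8.08 / 0.075 = 107.73333
PV of perpetuity: 107.73333 / (1+0.075)^2 = 93.22517
Total PV = 17.30925 + 93.22517 = 110.53441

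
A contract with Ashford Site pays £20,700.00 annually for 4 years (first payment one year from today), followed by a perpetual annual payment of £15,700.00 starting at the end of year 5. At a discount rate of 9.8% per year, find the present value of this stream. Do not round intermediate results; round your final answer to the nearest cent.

£176122.27

PV of 4-year annuity: £20,700.00 × [1 − (1+0.098)^−4] / 0.098 = 65901.30422
Perpetuity value at year 4: £15,700.00 / 0.098 = 160204.08163
PV of perpetuity: 160204.08163 / (1+0.098)^4 = 110220.96684
Total PV = 65901.30422 + 110220.96684 = 176122.27106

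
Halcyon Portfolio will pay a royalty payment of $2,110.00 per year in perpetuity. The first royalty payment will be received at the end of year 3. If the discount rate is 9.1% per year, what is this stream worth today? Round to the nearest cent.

$19480.12

Value at end of year 2: C / r = $2,110.00 / 0.091 = $23,186.8132
Discount to today: PV = $23,186.8132 / (1 + 0.091)^2 = $23,186.8132 / 1.190281 = $19,480.12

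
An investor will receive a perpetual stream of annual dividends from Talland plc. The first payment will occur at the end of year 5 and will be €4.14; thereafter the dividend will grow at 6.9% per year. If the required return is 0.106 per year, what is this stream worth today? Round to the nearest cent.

Value at end of year 4: C₁ / (r − g) = €4.14 / (0.106 − 0.069) = €111.8919
Discount to today: PV = €111.8919 / (1 + 0.106)^4 = €111.8919 / 1.496306 = €74.78

€74.78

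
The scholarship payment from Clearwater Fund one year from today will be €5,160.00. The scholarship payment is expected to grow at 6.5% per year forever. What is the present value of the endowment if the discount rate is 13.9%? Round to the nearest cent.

€69729.73

Growing perpetuity: P = D₁ / (r − g) = €5,160.0000 / (0.139 − 0.065) = €69,729.73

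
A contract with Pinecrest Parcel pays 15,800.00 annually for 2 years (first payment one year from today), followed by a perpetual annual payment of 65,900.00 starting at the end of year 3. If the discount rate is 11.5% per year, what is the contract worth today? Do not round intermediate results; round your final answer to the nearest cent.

487812.33

PV of 2-year annuity: 15,800.00 × [1 − (1+0.115)^−2] / 0.115 = 26879.28573
Perpetuity value at year 2: 65,900.00 / 0.115 = 573043.47826
PV of perpetuity: 573043.47826 / (1+0.115)^2 = 460933.03968
Total PV = 26879.28573 + 460933.03968 = 487812.32541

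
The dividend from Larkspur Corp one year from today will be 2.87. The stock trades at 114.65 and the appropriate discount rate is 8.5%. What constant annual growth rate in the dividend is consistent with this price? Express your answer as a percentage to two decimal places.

P = D₁/(r−g) ⇒ g = r − D₁/P = 0.085 − 2.87/114.65 = 0.059967

6.00%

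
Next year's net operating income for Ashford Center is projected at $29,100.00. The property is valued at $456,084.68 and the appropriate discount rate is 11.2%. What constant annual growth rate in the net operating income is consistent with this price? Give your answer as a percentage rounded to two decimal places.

P = D₁/(r−g) ⇒ g = r − D₁/P = 0.112 − $29,100.00/$456,084.68 = 0.048196

4.82%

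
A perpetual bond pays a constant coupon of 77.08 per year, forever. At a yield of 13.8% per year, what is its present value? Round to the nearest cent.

558.55

Level perpetuity: PV = C / r = 77.08 / 0.138 = 558.55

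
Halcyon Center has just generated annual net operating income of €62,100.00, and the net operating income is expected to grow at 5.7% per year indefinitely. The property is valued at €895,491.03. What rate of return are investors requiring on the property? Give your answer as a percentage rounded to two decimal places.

13.03%

D₁ = €62,100.00 × 1.057 = €65,639.7000
P = D₁/(r − g) ⇒ r = D₁/P + g = €65,639.7000/€895,491.03 + 0.057 = 0.073300 + 0.057 = 0.130300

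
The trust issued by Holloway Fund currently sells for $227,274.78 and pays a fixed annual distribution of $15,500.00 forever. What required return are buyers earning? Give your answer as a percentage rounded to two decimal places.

6.82%

P = C/r ⇒ r = C/P = $15,500.00/$227,274.78 = 0.068199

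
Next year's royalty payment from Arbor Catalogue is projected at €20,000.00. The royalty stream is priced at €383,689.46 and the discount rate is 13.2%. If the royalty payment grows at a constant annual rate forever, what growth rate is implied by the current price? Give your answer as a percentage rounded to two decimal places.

7.99%

P = D₁/(r−g) ⇒ g = r − D₁/P = 0.132 − €20,000.00/€383,689.46 = 0.079875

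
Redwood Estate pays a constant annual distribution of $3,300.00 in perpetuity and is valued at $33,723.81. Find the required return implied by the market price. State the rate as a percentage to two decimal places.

9.79%

P = C/r ⇒ r = C/P = $3,300.00/$33,723.81 = 0.097854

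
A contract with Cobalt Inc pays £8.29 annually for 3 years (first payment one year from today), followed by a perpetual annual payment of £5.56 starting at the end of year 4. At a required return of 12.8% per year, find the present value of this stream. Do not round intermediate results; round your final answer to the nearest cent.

PV of 3-year annuity: £8.29 × [1 − (1+0.128)^−3] / 0.128 = 19.64062
Perpetuity value at year 3: £5.56 / 0.128 = 43.43750
PV of perpetuity: 43.43750 / (1+0.128)^3 = 30.26478
Total PV = 19.64062 + 30.26478 = 49.90540

£49.91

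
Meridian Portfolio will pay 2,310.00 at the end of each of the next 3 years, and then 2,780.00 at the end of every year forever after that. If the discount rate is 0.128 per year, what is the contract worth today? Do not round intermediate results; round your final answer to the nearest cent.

20605.23

PV of 3-year annuity: 2,310.00 × [1 − (1+0.128)^−3] / 0.128 = 5472.83866
Perpetuity value at year 3: 2,780.00 / 0.128 = 21718.75000
PV of perpetuity: 21718.75000 / (1+0.128)^3 = 15132.39006
Total PV = 5472.83866 + 15132.39006 = 20605.22872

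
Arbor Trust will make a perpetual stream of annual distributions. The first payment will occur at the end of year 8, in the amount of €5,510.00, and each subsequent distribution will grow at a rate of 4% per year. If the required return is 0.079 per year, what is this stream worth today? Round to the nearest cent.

€82973.02

Value at end of year 7: C₁ / (r − g) = €5,510.00 / (0.079 − 0.04) = €141,282.0513
Discount to today: PV = €141,282.0513 / (1 + 0.079)^7 = €141,282.0513 / 1.702747 = €82,973.02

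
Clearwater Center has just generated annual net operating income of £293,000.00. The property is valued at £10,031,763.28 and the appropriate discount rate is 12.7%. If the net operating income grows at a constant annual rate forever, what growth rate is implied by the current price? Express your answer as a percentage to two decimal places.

9.50%

P = D₀(1+g)/(r−g) ⇒ P(r−g) = D₀(1+g) ⇒ g(P+D₀) = P·r − D₀
g = (P·r − D₀)/(P + D₀) = (£10,031,763.28×0.127 − £293,000.00) / (£10,031,763.28 + £293,000.00) = 0.095018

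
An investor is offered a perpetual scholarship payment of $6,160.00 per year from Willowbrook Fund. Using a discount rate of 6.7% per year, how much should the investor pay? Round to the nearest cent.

$91940.30

Level perpetuity: PV = C / r = $6,160.00 / 0.067 = $91,940.30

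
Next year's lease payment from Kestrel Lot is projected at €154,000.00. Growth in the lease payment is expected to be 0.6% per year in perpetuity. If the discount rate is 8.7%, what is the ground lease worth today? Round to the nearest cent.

Growing perpetuity: P = D₁ / (r − g) = €154,000.0000 / (0.087 − 0.006) = €1,901,234.57

€1901234.57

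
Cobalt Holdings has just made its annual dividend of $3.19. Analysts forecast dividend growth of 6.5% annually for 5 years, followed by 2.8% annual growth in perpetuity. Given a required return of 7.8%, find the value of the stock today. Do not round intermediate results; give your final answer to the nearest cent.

$77.11

D_1 = 3.39735
D_2 = 3.61818
D_3 = 3.85336
D_4 = 4.10383
D_5 = 4.37058
Terminal value at year 5: TV = D_5×(1+g_2)/(r−g_2) = 4.49295/0.05 = 89.85905
P_0 = D_1/(1+r)^1 + D_2/(1+r)^2 + D_3/(1+r)^3 + D_4/(1+r)^4 + D_5/(1+r)^5 + TV/(1+r)^5
    = 3.15153 + 3.11353 + 3.07598 + 3.03888 + 3.00224 + 61.72598 = 77.10814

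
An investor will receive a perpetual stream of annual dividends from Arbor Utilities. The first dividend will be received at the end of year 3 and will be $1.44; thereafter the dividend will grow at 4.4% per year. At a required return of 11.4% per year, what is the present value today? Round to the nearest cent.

$16.58

Value at end of year 2: C₁ / (r − g) = $1.44 / (0.114 − 0.044) = $20.5714
Discount to today: PV = $20.5714 / (1 + 0.114)^2 = $20.5714 / 1.240996 = $16.58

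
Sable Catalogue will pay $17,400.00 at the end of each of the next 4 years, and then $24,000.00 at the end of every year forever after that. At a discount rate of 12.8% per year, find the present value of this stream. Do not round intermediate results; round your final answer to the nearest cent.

PV of 4-year annuity: $17,400.00 × [1 − (1+0.128)^−4] / 0.128 = 51971.61302
Perpetuity value at year 4: $24,000.00 / 0.128 = 187500.00000
PV of perpetuity: 187500.00000 / (1+0.128)^4 = 115815.01652
Total PV = 51971.61302 + 115815.01652 = 167786.62954

$167786.63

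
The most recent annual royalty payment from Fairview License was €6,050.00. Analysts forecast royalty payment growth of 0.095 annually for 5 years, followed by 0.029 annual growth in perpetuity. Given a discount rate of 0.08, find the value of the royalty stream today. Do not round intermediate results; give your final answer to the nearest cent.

€162317.33

D_1 = 6624.75000
D_2 = 7254.10125
D_3 = 7943.24087
D_4 = 8697.84875
D_5 = 9524.14438
Terminal value at year 5: TV = D_5×(1+g_2)/(r−g_2) = 9800.34457/0.051 = 192163.61901
P_0 = D_1/(1+r)^1 + D_2/(1+r)^2 + D_3/(1+r)^3 + D_4/(1+r)^4 + D_5/(1+r)^5 + TV/(1+r)^5
    = 6134.02778 + 6219.22261 + 6305.60070 + 6393.17849 + 6481.97263 + 130783.33018 = 162317.33239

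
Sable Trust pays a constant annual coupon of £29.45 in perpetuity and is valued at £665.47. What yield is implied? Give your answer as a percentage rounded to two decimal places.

4.43%

P = C/r ⇒ r = C/P = £29.45/£665.47 = 0.044254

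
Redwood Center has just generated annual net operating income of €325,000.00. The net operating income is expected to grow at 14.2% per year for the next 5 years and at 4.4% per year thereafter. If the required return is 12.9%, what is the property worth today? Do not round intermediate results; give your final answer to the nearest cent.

D_1 = 371150.00000
D_2 = 423853.30000
D_3 = 484040.46860
D_4 = 552774.21514
D_5 = 631268.15369
Terminal value at year 5: TV = D_5×(1+g_2)/(r−g_2) = 659043.95245/0.085 = 7753458.26416
P_0 = D_1/(1+r)^1 + D_2/(1+r)^2 + D_3/(1+r)^3 + D_4/(1+r)^4 + D_5/(1+r)^5 + TV/(1+r)^5
    = 328742.24978 + 332527.59012 + 336356.51720 + 340229.53290 + 344147.14488 + 4226936.69712 = 5908939.73200

€5908939.73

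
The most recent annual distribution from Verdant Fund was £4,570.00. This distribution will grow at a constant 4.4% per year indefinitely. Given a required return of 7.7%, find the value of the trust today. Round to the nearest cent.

D₁ = D₀ × (1 + g) = £4,570.00 × 1.044 = £4,771.0800
Growing perpetuity: P = D₁ / (r − g) = £4,771.0800 / (0.077 − 0.044) = £144,578.18

£144578.18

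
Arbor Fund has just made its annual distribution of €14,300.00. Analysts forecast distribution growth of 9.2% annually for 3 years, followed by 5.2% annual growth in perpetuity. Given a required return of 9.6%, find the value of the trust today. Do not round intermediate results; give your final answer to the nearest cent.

D_1 = 15615.60000
D_2 = 17052.23520
D_3 = 18621.04084
Terminal value at year 3: TV = D_3×(1+g_2)/(r−g_2) = 19589.33496/0.044 = 445212.15823
P_0 = D_1/(1+r)^1 + D_2/(1+r)^2 + D_3/(1+r)^3 + TV/(1+r)^3
    = 14247.81022 + 14195.81091 + 14144.00138 + 338170.21488 = 380757.83739

€380757.84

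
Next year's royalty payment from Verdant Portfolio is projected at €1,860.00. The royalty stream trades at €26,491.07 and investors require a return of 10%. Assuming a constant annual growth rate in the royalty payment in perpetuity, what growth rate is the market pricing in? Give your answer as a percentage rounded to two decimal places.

2.98%

P = D₁/(r−g) ⇒ g = r − D₁/P = 0.1 − €1,860.00/€26,491.07 = 0.029788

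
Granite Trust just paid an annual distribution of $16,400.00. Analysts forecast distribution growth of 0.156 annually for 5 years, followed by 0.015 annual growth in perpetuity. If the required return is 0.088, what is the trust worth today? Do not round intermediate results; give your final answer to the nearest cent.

D_1 = 18958.40000
D_2 = 21915.91040
D_3 = 25334.79242
D_4 = 29287.02004
D_5 = 33855.79517
Terminal value at year 5: TV = D_5×(1+g_2)/(r−g_2) = 34363.63209/0.073 = 470734.68622
P_0 = D_1/(1+r)^1 + D_2/(1+r)^2 + D_3/(1+r)^3 + D_4/(1+r)^4 + D_5/(1+r)^5 + TV/(1+r)^5
    = 17425.00000 + 18514.06250 + 19671.19141 + 20900.64087 + 22206.93092 + 308767.60120 = 407485.42689

$407485.43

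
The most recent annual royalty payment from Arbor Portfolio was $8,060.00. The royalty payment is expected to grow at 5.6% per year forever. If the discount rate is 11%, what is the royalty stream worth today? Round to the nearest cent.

D₁ = D₀ × (1 + g) = $8,060.00 × 1.056 = $8,511.3600
Growing perpetuity: P = D₁ / (r − g) = $8,511.3600 / (0.11 − 0.056) = $157,617.78

$157617.78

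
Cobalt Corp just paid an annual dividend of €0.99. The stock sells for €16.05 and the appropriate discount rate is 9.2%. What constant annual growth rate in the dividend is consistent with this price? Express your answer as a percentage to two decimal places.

P = D₀(1+g)/(r−g) ⇒ P(r−g) = D₀(1+g) ⇒ g(P+D₀) = P·r − D₀
g = (P·r − D₀)/(P + D₀) = (€16.05×0.092 − €0.99) / (€16.05 + €0.99) = 0.028556

2.86%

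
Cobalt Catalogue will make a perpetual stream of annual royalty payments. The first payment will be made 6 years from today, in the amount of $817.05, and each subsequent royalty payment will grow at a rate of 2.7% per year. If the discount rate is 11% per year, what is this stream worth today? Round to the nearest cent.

$5841.92

Value at end of year 5: C₁ / (r − g) = $817.05 / (0.11 − 0.027) = $9,843.9759
Discount to today: PV = $9,843.9759 / (1 + 0.11)^5 = $9,843.9759 / 1.685058 = $5,841.92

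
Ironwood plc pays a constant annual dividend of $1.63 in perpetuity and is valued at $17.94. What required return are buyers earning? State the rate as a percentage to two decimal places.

P = C/r ⇒ r = C/P = $1.63/$17.94 = 0.090858

9.09%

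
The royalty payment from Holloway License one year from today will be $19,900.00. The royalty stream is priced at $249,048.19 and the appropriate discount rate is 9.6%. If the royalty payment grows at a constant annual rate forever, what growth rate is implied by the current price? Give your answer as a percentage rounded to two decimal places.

P = D₁/(r−g) ⇒ g = r − D₁/P = 0.096 − $19,900.00/$249,048.19 = 0.016096

1.61%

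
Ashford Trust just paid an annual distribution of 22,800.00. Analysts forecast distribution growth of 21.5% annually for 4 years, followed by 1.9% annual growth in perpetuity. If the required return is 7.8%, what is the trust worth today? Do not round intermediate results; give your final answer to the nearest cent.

D_1 = 27702.00000
D_2 = 33657.93000
D_3 = 40894.38495
D_4 = 49686.67771
Terminal value at year 4: TV = D_4×(1+g_2)/(r−g_2) = 50630.72459/0.059 = 858147.87442
P_0 = D_1/(1+r)^1 + D_2/(1+r)^2 + D_3/(1+r)^3 + D_4/(1+r)^4 + TV/(1+r)^4
    = 25697.58813 + 28963.42261 + 32644.30285 + 36792.97585 + 635458.34553 = 759556.63496

759556.63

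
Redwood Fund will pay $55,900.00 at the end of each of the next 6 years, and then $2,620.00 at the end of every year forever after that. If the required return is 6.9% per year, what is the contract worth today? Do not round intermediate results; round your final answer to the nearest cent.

PV of 6-year annuity: $55,900.00 × [1 − (1+0.069)^−6] / 0.069 = 267274.12317
Perpetuity value at year 6: $2,620.00 / 0.069 = 37971.01449
PV of perpetuity: 37971.01449 / (1+0.069)^6 = 25444.03412
Total PV = 267274.12317 + 25444.03412 = 292718.15729

$292718.16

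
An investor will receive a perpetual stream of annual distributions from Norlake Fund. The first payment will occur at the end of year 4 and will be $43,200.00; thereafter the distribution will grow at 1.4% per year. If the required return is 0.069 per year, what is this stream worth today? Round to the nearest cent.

$642965.90

Value at end of year 3: C₁ / (r − g) = $43,200.00 / (0.069 − 0.014) = $785,454.5455
Discount to today: PV = $785,454.5455 / (1 + 0.069)^3 = $785,454.5455 / 1.221612 = $642,965.90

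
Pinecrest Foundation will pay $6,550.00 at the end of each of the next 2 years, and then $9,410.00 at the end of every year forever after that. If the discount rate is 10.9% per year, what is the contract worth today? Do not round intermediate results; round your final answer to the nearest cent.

$81425.95

PV of 2-year annuity: $6,550.00 × [1 − (1+0.109)^−2] / 0.109 = 11231.94033
Perpetuity value at year 2: $9,410.00 / 0.109 = 86330.27523
PV of perpetuity: 86330.27523 / (1+0.109)^2 = 70194.00676
Total PV = 11231.94033 + 70194.00676 = 81425.94709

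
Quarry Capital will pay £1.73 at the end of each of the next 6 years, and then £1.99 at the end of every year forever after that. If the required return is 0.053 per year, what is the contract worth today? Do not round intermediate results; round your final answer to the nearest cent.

PV of 6-year annuity: £1.73 × [1 − (1+0.053)^−6] / 0.053 = 8.69733
Perpetuity value at year 6: £1.99 / 0.053 = 37.54717
PV of perpetuity: 37.54717 / (1+0.053)^6 = 27.54273
Total PV = 8.69733 + 27.54273 = 36.24006

£36.24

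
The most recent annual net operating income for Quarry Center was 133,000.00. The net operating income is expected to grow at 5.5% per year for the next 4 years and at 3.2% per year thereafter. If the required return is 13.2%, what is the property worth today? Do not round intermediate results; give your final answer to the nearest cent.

D_1 = 140315.00000
D_2 = 148032.32500
D_3 = 156174.10288
D_4 = 164763.67853
Terminal value at year 4: TV = D_4×(1+g_2)/(r−g_2) = 170036.11625/0.1 = 1700361.16246
P_0 = D_1/(1+r)^1 + D_2/(1+r)^2 + D_3/(1+r)^3 + D_4/(1+r)^4 + TV/(1+r)^4
    = 123953.18021 + 115521.73597 + 107663.80870 + 100340.38709 + 1035512.79475 = 1482991.90673

1482991.91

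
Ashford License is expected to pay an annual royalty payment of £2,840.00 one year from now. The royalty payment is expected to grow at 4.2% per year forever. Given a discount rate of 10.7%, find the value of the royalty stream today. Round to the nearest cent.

£43692.31

Growing perpetuity: P = D₁ / (r − g) = £2,840.0000 / (0.107 − 0.042) = £43,692.31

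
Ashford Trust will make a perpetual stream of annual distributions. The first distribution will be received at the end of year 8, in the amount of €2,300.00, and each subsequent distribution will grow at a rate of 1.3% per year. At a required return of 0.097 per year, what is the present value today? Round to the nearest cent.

Value at end of year 7: C₁ / (r − g) = €2,300.00 / (0.097 − 0.013) = €27,380.9524
Discount to today: PV = €27,380.9524 / (1 + 0.097)^7 = €27,380.9524 / 1.911817 = €14,321.95

€14321.95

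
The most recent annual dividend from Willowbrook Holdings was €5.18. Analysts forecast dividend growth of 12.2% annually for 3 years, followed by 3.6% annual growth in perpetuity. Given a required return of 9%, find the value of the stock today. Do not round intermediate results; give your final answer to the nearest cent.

€124.86

D_1 = 5.81196
D_2 = 6.52102
D_3 = 7.31658
Terminal value at year 3: TV = D_3×(1+g_2)/(r−g_2) = 7.57998/0.054 = 140.37001
P_0 = D_1/(1+r)^1 + D_2/(1+r)^2 + D_3/(1+r)^3 + TV/(1+r)^3
    = 5.33207 + 5.48861 + 5.64974 + 108.39140 = 124.86183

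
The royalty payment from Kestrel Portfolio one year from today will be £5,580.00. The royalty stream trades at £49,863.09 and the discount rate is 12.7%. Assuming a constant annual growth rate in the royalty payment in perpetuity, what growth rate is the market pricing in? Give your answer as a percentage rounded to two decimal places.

P = D₁/(r−g) ⇒ g = r − D₁/P = 0.127 − £5,580.00/£49,863.09 = 0.015094

1.51%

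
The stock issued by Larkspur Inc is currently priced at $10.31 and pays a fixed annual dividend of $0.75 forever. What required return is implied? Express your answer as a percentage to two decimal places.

7.27%

P = C/r ⇒ r = C/P = $0.75/$10.31 = 0.072745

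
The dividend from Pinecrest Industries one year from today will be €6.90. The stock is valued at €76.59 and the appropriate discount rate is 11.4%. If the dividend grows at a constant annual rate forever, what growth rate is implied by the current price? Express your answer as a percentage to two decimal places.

P = D₁/(r−g) ⇒ g = r − D₁/P = 0.114 − €6.90/€76.59 = 0.023910

2.39%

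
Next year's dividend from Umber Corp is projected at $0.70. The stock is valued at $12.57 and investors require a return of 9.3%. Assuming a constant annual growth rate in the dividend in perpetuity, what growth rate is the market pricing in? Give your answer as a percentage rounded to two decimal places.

3.73%

P = D₁/(r−g) ⇒ g = r − D₁/P = 0.093 − $0.70/$12.57 = 0.037312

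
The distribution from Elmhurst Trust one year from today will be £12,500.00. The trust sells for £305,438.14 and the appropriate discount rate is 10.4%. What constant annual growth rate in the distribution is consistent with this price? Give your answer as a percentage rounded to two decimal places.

6.31%

P = D₁/(r−g) ⇒ g = r − D₁/P = 0.104 − £12,500.00/£305,438.14 = 0.063075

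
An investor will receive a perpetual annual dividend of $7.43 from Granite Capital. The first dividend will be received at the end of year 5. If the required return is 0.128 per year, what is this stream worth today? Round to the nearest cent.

Value at end of year 4: C / r = $7.43 / 0.128 = $58.0469
Discount to today: PV = $58.0469 / (1 + 0.128)^4 = $58.0469 / 1.618961 = $35.85

$35.85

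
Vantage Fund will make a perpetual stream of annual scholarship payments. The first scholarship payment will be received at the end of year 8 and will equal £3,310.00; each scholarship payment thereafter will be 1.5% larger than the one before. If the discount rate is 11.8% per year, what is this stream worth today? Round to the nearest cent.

£14719.67

Value at end of year 7: C₁ / (r − g) = £3,310.00 / (0.118 − 0.015) = £32,135.9223
Discount to today: PV = £32,135.9223 / (1 + 0.118)^7 = £32,135.9223 / 2.183195 = £14,719.67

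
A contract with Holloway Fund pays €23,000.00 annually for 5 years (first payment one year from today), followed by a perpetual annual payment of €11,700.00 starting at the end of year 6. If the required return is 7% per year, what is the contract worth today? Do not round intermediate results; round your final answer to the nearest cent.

€213475.09

PV of 5-year annuity: €23,000.00 × [1 − (1+0.07)^−5] / 0.07 = 94304.54103
Perpetuity value at year 5: €11,700.00 / 0.07 = 167142.85714
PV of perpetuity: 167142.85714 / (1+0.07)^5 = 119170.54714
Total PV = 94304.54103 + 119170.54714 = 213475.08817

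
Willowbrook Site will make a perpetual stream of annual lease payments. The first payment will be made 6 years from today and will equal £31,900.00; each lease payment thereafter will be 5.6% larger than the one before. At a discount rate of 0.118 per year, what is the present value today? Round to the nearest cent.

Value at end of year 5: C₁ / (r − g) = £31,900.00 / (0.118 − 0.056) = £514,516.1290
Discount to today: PV = £514,516.1290 / (1 + 0.118)^5 = £514,516.1290 / 1.746663 = £294,570.99

£294570.99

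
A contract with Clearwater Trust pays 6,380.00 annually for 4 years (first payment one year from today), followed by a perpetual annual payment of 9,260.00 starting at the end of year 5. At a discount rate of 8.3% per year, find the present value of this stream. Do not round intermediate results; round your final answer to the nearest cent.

PV of 4-year annuity: 6,380.00 × [1 − (1+0.083)^−4] / 0.083 = 20991.02585
Perpetuity value at year 4: 9,260.00 / 0.083 = 111566.26506
PV of perpetuity: 111566.26506 / (1+0.083)^4 = 81099.66641
Total PV = 20991.02585 + 81099.66641 = 102090.69226

102090.69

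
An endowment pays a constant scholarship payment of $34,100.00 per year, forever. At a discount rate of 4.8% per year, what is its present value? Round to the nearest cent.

Level perpetuity: PV = C / r = $34,100.00 / 0.048 = $710,416.67

$710416.67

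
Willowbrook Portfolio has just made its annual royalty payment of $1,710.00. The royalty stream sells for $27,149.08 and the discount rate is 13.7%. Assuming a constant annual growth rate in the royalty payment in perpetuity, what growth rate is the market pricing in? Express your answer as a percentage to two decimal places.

P = D₀(1+g)/(r−g) ⇒ P(r−g) = D₀(1+g) ⇒ g(P+D₀) = P·r − D₀
g = (P·r − D₀)/(P + D₀) = ($27,149.08×0.137 − $1,710.00) / ($27,149.08 + $1,710.00) = 0.069629

6.96%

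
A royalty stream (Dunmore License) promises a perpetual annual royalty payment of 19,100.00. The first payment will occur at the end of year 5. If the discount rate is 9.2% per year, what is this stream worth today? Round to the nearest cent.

146000.72

Value at end of year 4: C / r = 19,100.00 / 0.092 = 207,608.6957
Discount to today: PV = 207,608.6957 / (1 + 0.092)^4 = 207,608.6957 / 1.421970 = 146,000.72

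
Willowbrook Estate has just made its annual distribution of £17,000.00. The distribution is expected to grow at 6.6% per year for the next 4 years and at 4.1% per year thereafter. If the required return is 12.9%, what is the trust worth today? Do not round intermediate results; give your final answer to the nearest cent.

D_1 = 18122.00000
D_2 = 19318.05200
D_3 = 20593.04343
D_4 = 21952.18430
Terminal value at year 4: TV = D_4×(1+g_2)/(r−g_2) = 22852.22385/0.088 = 259684.36199
P_0 = D_1/(1+r)^1 + D_2/(1+r)^2 + D_3/(1+r)^3 + D_4/(1+r)^4 + TV/(1+r)^4
    = 16051.37290 + 15155.68070 + 14309.96955 + 13511.45044 + 159834.31709 = 218862.79067

£218862.79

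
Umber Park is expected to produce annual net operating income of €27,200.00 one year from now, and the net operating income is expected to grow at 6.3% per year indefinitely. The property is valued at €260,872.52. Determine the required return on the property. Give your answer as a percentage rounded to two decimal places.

P = D₁/(r − g) ⇒ r = D₁/P + g = €27,200.0000/€260,872.52 + 0.063 = 0.104265 + 0.063 = 0.167265

16.73%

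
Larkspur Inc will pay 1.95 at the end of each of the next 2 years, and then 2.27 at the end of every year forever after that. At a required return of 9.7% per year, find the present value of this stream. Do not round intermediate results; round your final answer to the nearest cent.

PV of 2-year annuity: 1.95 × [1 − (1+0.097)^−2] / 0.097 = 3.39797
Perpetuity value at year 2: 2.27 / 0.097 = 23.40206
PV of perpetuity: 23.40206 / (1+0.097)^2 = 19.44647
Total PV = 3.39797 + 19.44647 = 22.84445

22.84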